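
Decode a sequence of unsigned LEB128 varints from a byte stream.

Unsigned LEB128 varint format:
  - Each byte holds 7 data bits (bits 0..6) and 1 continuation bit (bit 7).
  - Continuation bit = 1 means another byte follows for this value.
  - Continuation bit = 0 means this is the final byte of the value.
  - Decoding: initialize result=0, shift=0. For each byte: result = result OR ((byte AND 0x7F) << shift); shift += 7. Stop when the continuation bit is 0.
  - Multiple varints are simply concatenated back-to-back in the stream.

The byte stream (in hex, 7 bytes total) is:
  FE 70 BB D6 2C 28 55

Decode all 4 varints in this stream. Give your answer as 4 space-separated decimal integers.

  byte[0]=0xFE cont=1 payload=0x7E=126: acc |= 126<<0 -> acc=126 shift=7
  byte[1]=0x70 cont=0 payload=0x70=112: acc |= 112<<7 -> acc=14462 shift=14 [end]
Varint 1: bytes[0:2] = FE 70 -> value 14462 (2 byte(s))
  byte[2]=0xBB cont=1 payload=0x3B=59: acc |= 59<<0 -> acc=59 shift=7
  byte[3]=0xD6 cont=1 payload=0x56=86: acc |= 86<<7 -> acc=11067 shift=14
  byte[4]=0x2C cont=0 payload=0x2C=44: acc |= 44<<14 -> acc=731963 shift=21 [end]
Varint 2: bytes[2:5] = BB D6 2C -> value 731963 (3 byte(s))
  byte[5]=0x28 cont=0 payload=0x28=40: acc |= 40<<0 -> acc=40 shift=7 [end]
Varint 3: bytes[5:6] = 28 -> value 40 (1 byte(s))
  byte[6]=0x55 cont=0 payload=0x55=85: acc |= 85<<0 -> acc=85 shift=7 [end]
Varint 4: bytes[6:7] = 55 -> value 85 (1 byte(s))

Answer: 14462 731963 40 85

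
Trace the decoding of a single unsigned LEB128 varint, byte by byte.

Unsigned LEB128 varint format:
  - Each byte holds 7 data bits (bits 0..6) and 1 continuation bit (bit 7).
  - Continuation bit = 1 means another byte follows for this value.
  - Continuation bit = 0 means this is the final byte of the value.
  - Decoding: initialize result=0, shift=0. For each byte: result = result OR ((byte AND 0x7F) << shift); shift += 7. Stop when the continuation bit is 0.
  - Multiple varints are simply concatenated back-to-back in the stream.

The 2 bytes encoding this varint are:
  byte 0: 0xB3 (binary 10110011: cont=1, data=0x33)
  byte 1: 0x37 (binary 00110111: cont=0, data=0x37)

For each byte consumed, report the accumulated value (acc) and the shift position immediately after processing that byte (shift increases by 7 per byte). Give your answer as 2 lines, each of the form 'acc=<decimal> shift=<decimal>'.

Answer: acc=51 shift=7
acc=7091 shift=14

Derivation:
byte 0=0xB3: payload=0x33=51, contrib = 51<<0 = 51; acc -> 51, shift -> 7
byte 1=0x37: payload=0x37=55, contrib = 55<<7 = 7040; acc -> 7091, shift -> 14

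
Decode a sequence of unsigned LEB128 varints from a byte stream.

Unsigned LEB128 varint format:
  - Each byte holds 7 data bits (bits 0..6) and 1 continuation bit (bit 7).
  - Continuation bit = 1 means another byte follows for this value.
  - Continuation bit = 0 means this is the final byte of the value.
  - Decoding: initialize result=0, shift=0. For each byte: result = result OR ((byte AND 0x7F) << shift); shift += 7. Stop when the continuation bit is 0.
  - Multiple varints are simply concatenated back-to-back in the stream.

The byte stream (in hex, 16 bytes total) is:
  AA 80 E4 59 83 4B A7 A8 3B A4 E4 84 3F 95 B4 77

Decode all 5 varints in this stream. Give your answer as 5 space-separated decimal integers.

Answer: 188284970 9603 971815 132198948 1956373

Derivation:
  byte[0]=0xAA cont=1 payload=0x2A=42: acc |= 42<<0 -> acc=42 shift=7
  byte[1]=0x80 cont=1 payload=0x00=0: acc |= 0<<7 -> acc=42 shift=14
  byte[2]=0xE4 cont=1 payload=0x64=100: acc |= 100<<14 -> acc=1638442 shift=21
  byte[3]=0x59 cont=0 payload=0x59=89: acc |= 89<<21 -> acc=188284970 shift=28 [end]
Varint 1: bytes[0:4] = AA 80 E4 59 -> value 188284970 (4 byte(s))
  byte[4]=0x83 cont=1 payload=0x03=3: acc |= 3<<0 -> acc=3 shift=7
  byte[5]=0x4B cont=0 payload=0x4B=75: acc |= 75<<7 -> acc=9603 shift=14 [end]
Varint 2: bytes[4:6] = 83 4B -> value 9603 (2 byte(s))
  byte[6]=0xA7 cont=1 payload=0x27=39: acc |= 39<<0 -> acc=39 shift=7
  byte[7]=0xA8 cont=1 payload=0x28=40: acc |= 40<<7 -> acc=5159 shift=14
  byte[8]=0x3B cont=0 payload=0x3B=59: acc |= 59<<14 -> acc=971815 shift=21 [end]
Varint 3: bytes[6:9] = A7 A8 3B -> value 971815 (3 byte(s))
  byte[9]=0xA4 cont=1 payload=0x24=36: acc |= 36<<0 -> acc=36 shift=7
  byte[10]=0xE4 cont=1 payload=0x64=100: acc |= 100<<7 -> acc=12836 shift=14
  byte[11]=0x84 cont=1 payload=0x04=4: acc |= 4<<14 -> acc=78372 shift=21
  byte[12]=0x3F cont=0 payload=0x3F=63: acc |= 63<<21 -> acc=132198948 shift=28 [end]
Varint 4: bytes[9:13] = A4 E4 84 3F -> value 132198948 (4 byte(s))
  byte[13]=0x95 cont=1 payload=0x15=21: acc |= 21<<0 -> acc=21 shift=7
  byte[14]=0xB4 cont=1 payload=0x34=52: acc |= 52<<7 -> acc=6677 shift=14
  byte[15]=0x77 cont=0 payload=0x77=119: acc |= 119<<14 -> acc=1956373 shift=21 [end]
Varint 5: bytes[13:16] = 95 B4 77 -> value 1956373 (3 byte(s))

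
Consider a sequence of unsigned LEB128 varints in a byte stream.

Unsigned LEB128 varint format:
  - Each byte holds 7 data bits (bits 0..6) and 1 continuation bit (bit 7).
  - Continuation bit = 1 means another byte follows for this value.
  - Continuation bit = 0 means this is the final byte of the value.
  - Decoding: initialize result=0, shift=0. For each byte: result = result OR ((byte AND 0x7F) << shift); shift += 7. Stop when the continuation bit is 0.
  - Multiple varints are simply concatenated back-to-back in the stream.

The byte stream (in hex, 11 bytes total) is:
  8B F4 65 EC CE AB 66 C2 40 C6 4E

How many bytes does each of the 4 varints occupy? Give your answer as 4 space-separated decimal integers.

  byte[0]=0x8B cont=1 payload=0x0B=11: acc |= 11<<0 -> acc=11 shift=7
  byte[1]=0xF4 cont=1 payload=0x74=116: acc |= 116<<7 -> acc=14859 shift=14
  byte[2]=0x65 cont=0 payload=0x65=101: acc |= 101<<14 -> acc=1669643 shift=21 [end]
Varint 1: bytes[0:3] = 8B F4 65 -> value 1669643 (3 byte(s))
  byte[3]=0xEC cont=1 payload=0x6C=108: acc |= 108<<0 -> acc=108 shift=7
  byte[4]=0xCE cont=1 payload=0x4E=78: acc |= 78<<7 -> acc=10092 shift=14
  byte[5]=0xAB cont=1 payload=0x2B=43: acc |= 43<<14 -> acc=714604 shift=21
  byte[6]=0x66 cont=0 payload=0x66=102: acc |= 102<<21 -> acc=214624108 shift=28 [end]
Varint 2: bytes[3:7] = EC CE AB 66 -> value 214624108 (4 byte(s))
  byte[7]=0xC2 cont=1 payload=0x42=66: acc |= 66<<0 -> acc=66 shift=7
  byte[8]=0x40 cont=0 payload=0x40=64: acc |= 64<<7 -> acc=8258 shift=14 [end]
Varint 3: bytes[7:9] = C2 40 -> value 8258 (2 byte(s))
  byte[9]=0xC6 cont=1 payload=0x46=70: acc |= 70<<0 -> acc=70 shift=7
  byte[10]=0x4E cont=0 payload=0x4E=78: acc |= 78<<7 -> acc=10054 shift=14 [end]
Varint 4: bytes[9:11] = C6 4E -> value 10054 (2 byte(s))

Answer: 3 4 2 2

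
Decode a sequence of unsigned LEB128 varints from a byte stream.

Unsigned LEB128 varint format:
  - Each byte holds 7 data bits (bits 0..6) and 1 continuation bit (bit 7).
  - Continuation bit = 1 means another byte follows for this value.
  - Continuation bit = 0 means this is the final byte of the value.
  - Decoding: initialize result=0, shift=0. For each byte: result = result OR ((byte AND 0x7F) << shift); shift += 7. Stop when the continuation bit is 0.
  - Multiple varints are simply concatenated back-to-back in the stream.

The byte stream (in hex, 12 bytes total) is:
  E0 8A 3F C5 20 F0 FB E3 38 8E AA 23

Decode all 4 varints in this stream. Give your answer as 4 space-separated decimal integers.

  byte[0]=0xE0 cont=1 payload=0x60=96: acc |= 96<<0 -> acc=96 shift=7
  byte[1]=0x8A cont=1 payload=0x0A=10: acc |= 10<<7 -> acc=1376 shift=14
  byte[2]=0x3F cont=0 payload=0x3F=63: acc |= 63<<14 -> acc=1033568 shift=21 [end]
Varint 1: bytes[0:3] = E0 8A 3F -> value 1033568 (3 byte(s))
  byte[3]=0xC5 cont=1 payload=0x45=69: acc |= 69<<0 -> acc=69 shift=7
  byte[4]=0x20 cont=0 payload=0x20=32: acc |= 32<<7 -> acc=4165 shift=14 [end]
Varint 2: bytes[3:5] = C5 20 -> value 4165 (2 byte(s))
  byte[5]=0xF0 cont=1 payload=0x70=112: acc |= 112<<0 -> acc=112 shift=7
  byte[6]=0xFB cont=1 payload=0x7B=123: acc |= 123<<7 -> acc=15856 shift=14
  byte[7]=0xE3 cont=1 payload=0x63=99: acc |= 99<<14 -> acc=1637872 shift=21
  byte[8]=0x38 cont=0 payload=0x38=56: acc |= 56<<21 -> acc=119078384 shift=28 [end]
Varint 3: bytes[5:9] = F0 FB E3 38 -> value 119078384 (4 byte(s))
  byte[9]=0x8E cont=1 payload=0x0E=14: acc |= 14<<0 -> acc=14 shift=7
  byte[10]=0xAA cont=1 payload=0x2A=42: acc |= 42<<7 -> acc=5390 shift=14
  byte[11]=0x23 cont=0 payload=0x23=35: acc |= 35<<14 -> acc=578830 shift=21 [end]
Varint 4: bytes[9:12] = 8E AA 23 -> value 578830 (3 byte(s))

Answer: 1033568 4165 119078384 578830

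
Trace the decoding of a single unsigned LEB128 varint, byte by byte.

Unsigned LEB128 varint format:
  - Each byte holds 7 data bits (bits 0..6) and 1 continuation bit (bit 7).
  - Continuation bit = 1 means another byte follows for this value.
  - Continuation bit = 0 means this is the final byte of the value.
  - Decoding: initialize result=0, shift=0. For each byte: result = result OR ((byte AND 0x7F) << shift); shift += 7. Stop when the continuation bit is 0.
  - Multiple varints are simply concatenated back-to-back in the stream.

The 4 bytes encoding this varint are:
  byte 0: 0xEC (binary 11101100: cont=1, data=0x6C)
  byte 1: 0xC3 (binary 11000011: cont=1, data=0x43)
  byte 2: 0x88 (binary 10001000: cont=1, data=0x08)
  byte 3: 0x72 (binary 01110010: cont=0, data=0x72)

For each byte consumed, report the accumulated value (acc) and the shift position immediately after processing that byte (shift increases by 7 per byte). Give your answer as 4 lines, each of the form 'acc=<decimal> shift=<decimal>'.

Answer: acc=108 shift=7
acc=8684 shift=14
acc=139756 shift=21
acc=239215084 shift=28

Derivation:
byte 0=0xEC: payload=0x6C=108, contrib = 108<<0 = 108; acc -> 108, shift -> 7
byte 1=0xC3: payload=0x43=67, contrib = 67<<7 = 8576; acc -> 8684, shift -> 14
byte 2=0x88: payload=0x08=8, contrib = 8<<14 = 131072; acc -> 139756, shift -> 21
byte 3=0x72: payload=0x72=114, contrib = 114<<21 = 239075328; acc -> 239215084, shift -> 28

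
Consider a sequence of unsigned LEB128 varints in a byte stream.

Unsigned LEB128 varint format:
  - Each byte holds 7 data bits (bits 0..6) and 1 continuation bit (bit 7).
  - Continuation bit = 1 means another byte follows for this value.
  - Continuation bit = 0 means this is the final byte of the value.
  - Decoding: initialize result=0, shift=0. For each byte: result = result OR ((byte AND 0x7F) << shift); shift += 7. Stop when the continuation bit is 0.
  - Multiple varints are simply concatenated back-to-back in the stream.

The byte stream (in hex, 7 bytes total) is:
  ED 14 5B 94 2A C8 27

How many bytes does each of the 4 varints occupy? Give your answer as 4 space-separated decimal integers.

  byte[0]=0xED cont=1 payload=0x6D=109: acc |= 109<<0 -> acc=109 shift=7
  byte[1]=0x14 cont=0 payload=0x14=20: acc |= 20<<7 -> acc=2669 shift=14 [end]
Varint 1: bytes[0:2] = ED 14 -> value 2669 (2 byte(s))
  byte[2]=0x5B cont=0 payload=0x5B=91: acc |= 91<<0 -> acc=91 shift=7 [end]
Varint 2: bytes[2:3] = 5B -> value 91 (1 byte(s))
  byte[3]=0x94 cont=1 payload=0x14=20: acc |= 20<<0 -> acc=20 shift=7
  byte[4]=0x2A cont=0 payload=0x2A=42: acc |= 42<<7 -> acc=5396 shift=14 [end]
Varint 3: bytes[3:5] = 94 2A -> value 5396 (2 byte(s))
  byte[5]=0xC8 cont=1 payload=0x48=72: acc |= 72<<0 -> acc=72 shift=7
  byte[6]=0x27 cont=0 payload=0x27=39: acc |= 39<<7 -> acc=5064 shift=14 [end]
Varint 4: bytes[5:7] = C8 27 -> value 5064 (2 byte(s))

Answer: 2 1 2 2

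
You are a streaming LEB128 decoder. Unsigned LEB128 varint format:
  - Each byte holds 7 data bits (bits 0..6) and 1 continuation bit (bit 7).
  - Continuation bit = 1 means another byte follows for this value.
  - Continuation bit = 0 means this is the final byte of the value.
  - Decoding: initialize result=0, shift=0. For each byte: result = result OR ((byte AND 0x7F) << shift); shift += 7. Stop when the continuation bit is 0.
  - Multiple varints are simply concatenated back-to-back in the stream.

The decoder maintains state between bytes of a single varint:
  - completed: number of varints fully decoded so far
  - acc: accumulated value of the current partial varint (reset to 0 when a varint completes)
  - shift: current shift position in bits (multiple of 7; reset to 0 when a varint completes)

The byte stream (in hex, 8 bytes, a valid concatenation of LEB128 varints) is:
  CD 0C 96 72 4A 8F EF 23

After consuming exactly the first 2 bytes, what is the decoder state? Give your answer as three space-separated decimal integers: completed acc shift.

Answer: 1 0 0

Derivation:
byte[0]=0xCD cont=1 payload=0x4D: acc |= 77<<0 -> completed=0 acc=77 shift=7
byte[1]=0x0C cont=0 payload=0x0C: varint #1 complete (value=1613); reset -> completed=1 acc=0 shift=0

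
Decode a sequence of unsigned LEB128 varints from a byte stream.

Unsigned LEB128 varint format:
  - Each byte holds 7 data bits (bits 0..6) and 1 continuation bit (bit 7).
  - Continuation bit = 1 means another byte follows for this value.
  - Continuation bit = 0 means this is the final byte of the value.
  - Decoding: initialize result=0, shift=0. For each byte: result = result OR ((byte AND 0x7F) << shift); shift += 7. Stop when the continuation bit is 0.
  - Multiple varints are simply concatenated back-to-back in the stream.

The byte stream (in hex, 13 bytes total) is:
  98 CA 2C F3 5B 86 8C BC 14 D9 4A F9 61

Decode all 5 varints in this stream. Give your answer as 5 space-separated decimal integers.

  byte[0]=0x98 cont=1 payload=0x18=24: acc |= 24<<0 -> acc=24 shift=7
  byte[1]=0xCA cont=1 payload=0x4A=74: acc |= 74<<7 -> acc=9496 shift=14
  byte[2]=0x2C cont=0 payload=0x2C=44: acc |= 44<<14 -> acc=730392 shift=21 [end]
Varint 1: bytes[0:3] = 98 CA 2C -> value 730392 (3 byte(s))
  byte[3]=0xF3 cont=1 payload=0x73=115: acc |= 115<<0 -> acc=115 shift=7
  byte[4]=0x5B cont=0 payload=0x5B=91: acc |= 91<<7 -> acc=11763 shift=14 [end]
Varint 2: bytes[3:5] = F3 5B -> value 11763 (2 byte(s))
  byte[5]=0x86 cont=1 payload=0x06=6: acc |= 6<<0 -> acc=6 shift=7
  byte[6]=0x8C cont=1 payload=0x0C=12: acc |= 12<<7 -> acc=1542 shift=14
  byte[7]=0xBC cont=1 payload=0x3C=60: acc |= 60<<14 -> acc=984582 shift=21
  byte[8]=0x14 cont=0 payload=0x14=20: acc |= 20<<21 -> acc=42927622 shift=28 [end]
Varint 3: bytes[5:9] = 86 8C BC 14 -> value 42927622 (4 byte(s))
  byte[9]=0xD9 cont=1 payload=0x59=89: acc |= 89<<0 -> acc=89 shift=7
  byte[10]=0x4A cont=0 payload=0x4A=74: acc |= 74<<7 -> acc=9561 shift=14 [end]
Varint 4: bytes[9:11] = D9 4A -> value 9561 (2 byte(s))
  byte[11]=0xF9 cont=1 payload=0x79=121: acc |= 121<<0 -> acc=121 shift=7
  byte[12]=0x61 cont=0 payload=0x61=97: acc |= 97<<7 -> acc=12537 shift=14 [end]
Varint 5: bytes[11:13] = F9 61 -> value 12537 (2 byte(s))

Answer: 730392 11763 42927622 9561 12537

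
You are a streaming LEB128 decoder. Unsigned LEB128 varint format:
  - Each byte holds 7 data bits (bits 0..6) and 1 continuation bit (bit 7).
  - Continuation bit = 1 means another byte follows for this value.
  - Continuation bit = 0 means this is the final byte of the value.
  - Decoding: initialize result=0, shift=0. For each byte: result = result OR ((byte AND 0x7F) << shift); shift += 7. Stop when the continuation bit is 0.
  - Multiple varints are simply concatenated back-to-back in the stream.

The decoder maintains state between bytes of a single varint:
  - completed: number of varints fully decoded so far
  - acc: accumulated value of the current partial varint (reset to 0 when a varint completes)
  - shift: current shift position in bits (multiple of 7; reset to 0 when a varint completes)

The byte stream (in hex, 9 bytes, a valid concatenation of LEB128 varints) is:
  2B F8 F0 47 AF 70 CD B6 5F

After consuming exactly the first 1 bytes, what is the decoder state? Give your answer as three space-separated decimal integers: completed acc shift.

Answer: 1 0 0

Derivation:
byte[0]=0x2B cont=0 payload=0x2B: varint #1 complete (value=43); reset -> completed=1 acc=0 shift=0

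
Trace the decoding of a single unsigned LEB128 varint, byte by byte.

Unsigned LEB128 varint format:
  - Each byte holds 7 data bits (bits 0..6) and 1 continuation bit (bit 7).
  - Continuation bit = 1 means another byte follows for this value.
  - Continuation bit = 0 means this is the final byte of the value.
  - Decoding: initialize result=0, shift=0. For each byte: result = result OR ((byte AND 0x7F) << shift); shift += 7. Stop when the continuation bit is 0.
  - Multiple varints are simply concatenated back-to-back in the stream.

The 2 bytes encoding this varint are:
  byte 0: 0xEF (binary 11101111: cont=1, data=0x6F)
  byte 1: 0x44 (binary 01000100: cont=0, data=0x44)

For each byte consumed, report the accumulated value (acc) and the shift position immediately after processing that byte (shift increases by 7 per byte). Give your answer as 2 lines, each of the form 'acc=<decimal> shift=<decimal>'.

byte 0=0xEF: payload=0x6F=111, contrib = 111<<0 = 111; acc -> 111, shift -> 7
byte 1=0x44: payload=0x44=68, contrib = 68<<7 = 8704; acc -> 8815, shift -> 14

Answer: acc=111 shift=7
acc=8815 shift=14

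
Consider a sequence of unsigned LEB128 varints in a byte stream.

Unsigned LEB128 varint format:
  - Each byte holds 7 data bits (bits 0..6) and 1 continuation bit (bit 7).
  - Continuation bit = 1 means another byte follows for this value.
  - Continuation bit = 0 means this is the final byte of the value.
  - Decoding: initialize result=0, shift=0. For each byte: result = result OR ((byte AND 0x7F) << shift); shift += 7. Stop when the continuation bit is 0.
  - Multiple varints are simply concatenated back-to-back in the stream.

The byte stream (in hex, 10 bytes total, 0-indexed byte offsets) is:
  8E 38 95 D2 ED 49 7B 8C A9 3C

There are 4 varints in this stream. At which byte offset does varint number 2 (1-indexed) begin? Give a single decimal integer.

Answer: 2

Derivation:
  byte[0]=0x8E cont=1 payload=0x0E=14: acc |= 14<<0 -> acc=14 shift=7
  byte[1]=0x38 cont=0 payload=0x38=56: acc |= 56<<7 -> acc=7182 shift=14 [end]
Varint 1: bytes[0:2] = 8E 38 -> value 7182 (2 byte(s))
  byte[2]=0x95 cont=1 payload=0x15=21: acc |= 21<<0 -> acc=21 shift=7
  byte[3]=0xD2 cont=1 payload=0x52=82: acc |= 82<<7 -> acc=10517 shift=14
  byte[4]=0xED cont=1 payload=0x6D=109: acc |= 109<<14 -> acc=1796373 shift=21
  byte[5]=0x49 cont=0 payload=0x49=73: acc |= 73<<21 -> acc=154888469 shift=28 [end]
Varint 2: bytes[2:6] = 95 D2 ED 49 -> value 154888469 (4 byte(s))
  byte[6]=0x7B cont=0 payload=0x7B=123: acc |= 123<<0 -> acc=123 shift=7 [end]
Varint 3: bytes[6:7] = 7B -> value 123 (1 byte(s))
  byte[7]=0x8C cont=1 payload=0x0C=12: acc |= 12<<0 -> acc=12 shift=7
  byte[8]=0xA9 cont=1 payload=0x29=41: acc |= 41<<7 -> acc=5260 shift=14
  byte[9]=0x3C cont=0 payload=0x3C=60: acc |= 60<<14 -> acc=988300 shift=21 [end]
Varint 4: bytes[7:10] = 8C A9 3C -> value 988300 (3 byte(s))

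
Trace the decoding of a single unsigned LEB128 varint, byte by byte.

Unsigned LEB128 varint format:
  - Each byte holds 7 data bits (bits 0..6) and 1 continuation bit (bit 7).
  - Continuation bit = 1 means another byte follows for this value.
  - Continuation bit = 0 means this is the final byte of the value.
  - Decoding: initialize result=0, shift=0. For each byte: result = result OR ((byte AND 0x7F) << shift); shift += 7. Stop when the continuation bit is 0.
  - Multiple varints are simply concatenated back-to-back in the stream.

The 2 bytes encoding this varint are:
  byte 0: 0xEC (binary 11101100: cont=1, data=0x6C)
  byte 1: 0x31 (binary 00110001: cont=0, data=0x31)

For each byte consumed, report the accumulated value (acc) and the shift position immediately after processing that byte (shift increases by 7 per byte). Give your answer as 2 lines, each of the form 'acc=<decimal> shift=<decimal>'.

Answer: acc=108 shift=7
acc=6380 shift=14

Derivation:
byte 0=0xEC: payload=0x6C=108, contrib = 108<<0 = 108; acc -> 108, shift -> 7
byte 1=0x31: payload=0x31=49, contrib = 49<<7 = 6272; acc -> 6380, shift -> 14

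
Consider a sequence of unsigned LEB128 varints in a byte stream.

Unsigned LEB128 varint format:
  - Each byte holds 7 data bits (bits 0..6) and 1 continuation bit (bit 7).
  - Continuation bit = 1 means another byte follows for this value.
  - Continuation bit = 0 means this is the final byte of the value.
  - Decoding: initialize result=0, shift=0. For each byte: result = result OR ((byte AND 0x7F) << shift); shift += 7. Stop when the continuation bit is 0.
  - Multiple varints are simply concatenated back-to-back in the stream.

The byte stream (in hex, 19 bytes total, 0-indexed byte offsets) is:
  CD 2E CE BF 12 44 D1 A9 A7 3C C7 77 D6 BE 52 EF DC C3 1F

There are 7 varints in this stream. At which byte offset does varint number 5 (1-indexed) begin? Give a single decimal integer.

Answer: 10

Derivation:
  byte[0]=0xCD cont=1 payload=0x4D=77: acc |= 77<<0 -> acc=77 shift=7
  byte[1]=0x2E cont=0 payload=0x2E=46: acc |= 46<<7 -> acc=5965 shift=14 [end]
Varint 1: bytes[0:2] = CD 2E -> value 5965 (2 byte(s))
  byte[2]=0xCE cont=1 payload=0x4E=78: acc |= 78<<0 -> acc=78 shift=7
  byte[3]=0xBF cont=1 payload=0x3F=63: acc |= 63<<7 -> acc=8142 shift=14
  byte[4]=0x12 cont=0 payload=0x12=18: acc |= 18<<14 -> acc=303054 shift=21 [end]
Varint 2: bytes[2:5] = CE BF 12 -> value 303054 (3 byte(s))
  byte[5]=0x44 cont=0 payload=0x44=68: acc |= 68<<0 -> acc=68 shift=7 [end]
Varint 3: bytes[5:6] = 44 -> value 68 (1 byte(s))
  byte[6]=0xD1 cont=1 payload=0x51=81: acc |= 81<<0 -> acc=81 shift=7
  byte[7]=0xA9 cont=1 payload=0x29=41: acc |= 41<<7 -> acc=5329 shift=14
  byte[8]=0xA7 cont=1 payload=0x27=39: acc |= 39<<14 -> acc=644305 shift=21
  byte[9]=0x3C cont=0 payload=0x3C=60: acc |= 60<<21 -> acc=126473425 shift=28 [end]
Varint 4: bytes[6:10] = D1 A9 A7 3C -> value 126473425 (4 byte(s))
  byte[10]=0xC7 cont=1 payload=0x47=71: acc |= 71<<0 -> acc=71 shift=7
  byte[11]=0x77 cont=0 payload=0x77=119: acc |= 119<<7 -> acc=15303 shift=14 [end]
Varint 5: bytes[10:12] = C7 77 -> value 15303 (2 byte(s))
  byte[12]=0xD6 cont=1 payload=0x56=86: acc |= 86<<0 -> acc=86 shift=7
  byte[13]=0xBE cont=1 payload=0x3E=62: acc |= 62<<7 -> acc=8022 shift=14
  byte[14]=0x52 cont=0 payload=0x52=82: acc |= 82<<14 -> acc=1351510 shift=21 [end]
Varint 6: bytes[12:15] = D6 BE 52 -> value 1351510 (3 byte(s))
  byte[15]=0xEF cont=1 payload=0x6F=111: acc |= 111<<0 -> acc=111 shift=7
  byte[16]=0xDC cont=1 payload=0x5C=92: acc |= 92<<7 -> acc=11887 shift=14
  byte[17]=0xC3 cont=1 payload=0x43=67: acc |= 67<<14 -> acc=1109615 shift=21
  byte[18]=0x1F cont=0 payload=0x1F=31: acc |= 31<<21 -> acc=66121327 shift=28 [end]
Varint 7: bytes[15:19] = EF DC C3 1F -> value 66121327 (4 byte(s))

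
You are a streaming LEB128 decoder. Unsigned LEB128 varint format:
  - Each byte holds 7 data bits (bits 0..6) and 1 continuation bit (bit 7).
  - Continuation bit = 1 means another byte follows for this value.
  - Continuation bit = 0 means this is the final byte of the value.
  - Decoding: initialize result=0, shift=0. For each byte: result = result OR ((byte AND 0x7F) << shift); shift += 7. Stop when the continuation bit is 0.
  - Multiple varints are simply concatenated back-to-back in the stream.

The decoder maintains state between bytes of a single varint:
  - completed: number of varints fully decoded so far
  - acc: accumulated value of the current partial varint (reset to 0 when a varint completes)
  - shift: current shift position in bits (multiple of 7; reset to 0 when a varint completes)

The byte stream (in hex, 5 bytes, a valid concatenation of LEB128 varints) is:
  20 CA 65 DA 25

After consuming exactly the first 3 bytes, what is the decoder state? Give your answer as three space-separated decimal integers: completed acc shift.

byte[0]=0x20 cont=0 payload=0x20: varint #1 complete (value=32); reset -> completed=1 acc=0 shift=0
byte[1]=0xCA cont=1 payload=0x4A: acc |= 74<<0 -> completed=1 acc=74 shift=7
byte[2]=0x65 cont=0 payload=0x65: varint #2 complete (value=13002); reset -> completed=2 acc=0 shift=0

Answer: 2 0 0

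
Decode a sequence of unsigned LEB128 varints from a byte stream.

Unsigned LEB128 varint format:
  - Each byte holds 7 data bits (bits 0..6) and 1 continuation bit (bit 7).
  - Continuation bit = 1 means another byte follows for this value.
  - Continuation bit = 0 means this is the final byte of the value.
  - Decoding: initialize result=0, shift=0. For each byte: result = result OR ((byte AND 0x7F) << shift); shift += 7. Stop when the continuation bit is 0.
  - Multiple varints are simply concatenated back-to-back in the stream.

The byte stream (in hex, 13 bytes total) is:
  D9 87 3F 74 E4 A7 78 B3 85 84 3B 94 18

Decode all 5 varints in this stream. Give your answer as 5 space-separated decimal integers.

  byte[0]=0xD9 cont=1 payload=0x59=89: acc |= 89<<0 -> acc=89 shift=7
  byte[1]=0x87 cont=1 payload=0x07=7: acc |= 7<<7 -> acc=985 shift=14
  byte[2]=0x3F cont=0 payload=0x3F=63: acc |= 63<<14 -> acc=1033177 shift=21 [end]
Varint 1: bytes[0:3] = D9 87 3F -> value 1033177 (3 byte(s))
  byte[3]=0x74 cont=0 payload=0x74=116: acc |= 116<<0 -> acc=116 shift=7 [end]
Varint 2: bytes[3:4] = 74 -> value 116 (1 byte(s))
  byte[4]=0xE4 cont=1 payload=0x64=100: acc |= 100<<0 -> acc=100 shift=7
  byte[5]=0xA7 cont=1 payload=0x27=39: acc |= 39<<7 -> acc=5092 shift=14
  byte[6]=0x78 cont=0 payload=0x78=120: acc |= 120<<14 -> acc=1971172 shift=21 [end]
Varint 3: bytes[4:7] = E4 A7 78 -> value 1971172 (3 byte(s))
  byte[7]=0xB3 cont=1 payload=0x33=51: acc |= 51<<0 -> acc=51 shift=7
  byte[8]=0x85 cont=1 payload=0x05=5: acc |= 5<<7 -> acc=691 shift=14
  byte[9]=0x84 cont=1 payload=0x04=4: acc |= 4<<14 -> acc=66227 shift=21
  byte[10]=0x3B cont=0 payload=0x3B=59: acc |= 59<<21 -> acc=123798195 shift=28 [end]
Varint 4: bytes[7:11] = B3 85 84 3B -> value 123798195 (4 byte(s))
  byte[11]=0x94 cont=1 payload=0x14=20: acc |= 20<<0 -> acc=20 shift=7
  byte[12]=0x18 cont=0 payload=0x18=24: acc |= 24<<7 -> acc=3092 shift=14 [end]
Varint 5: bytes[11:13] = 94 18 -> value 3092 (2 byte(s))

Answer: 1033177 116 1971172 123798195 3092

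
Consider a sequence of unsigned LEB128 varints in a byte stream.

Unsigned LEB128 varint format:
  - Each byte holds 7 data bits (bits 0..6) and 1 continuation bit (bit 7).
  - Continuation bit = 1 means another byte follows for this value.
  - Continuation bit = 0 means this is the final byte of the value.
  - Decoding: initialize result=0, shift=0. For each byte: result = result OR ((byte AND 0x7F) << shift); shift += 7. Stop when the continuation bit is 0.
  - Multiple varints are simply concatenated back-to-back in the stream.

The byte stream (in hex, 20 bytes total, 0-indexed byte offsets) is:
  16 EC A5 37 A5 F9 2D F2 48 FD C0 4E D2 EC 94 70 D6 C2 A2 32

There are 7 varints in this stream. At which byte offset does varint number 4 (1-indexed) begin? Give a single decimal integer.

Answer: 7

Derivation:
  byte[0]=0x16 cont=0 payload=0x16=22: acc |= 22<<0 -> acc=22 shift=7 [end]
Varint 1: bytes[0:1] = 16 -> value 22 (1 byte(s))
  byte[1]=0xEC cont=1 payload=0x6C=108: acc |= 108<<0 -> acc=108 shift=7
  byte[2]=0xA5 cont=1 payload=0x25=37: acc |= 37<<7 -> acc=4844 shift=14
  byte[3]=0x37 cont=0 payload=0x37=55: acc |= 55<<14 -> acc=905964 shift=21 [end]
Varint 2: bytes[1:4] = EC A5 37 -> value 905964 (3 byte(s))
  byte[4]=0xA5 cont=1 payload=0x25=37: acc |= 37<<0 -> acc=37 shift=7
  byte[5]=0xF9 cont=1 payload=0x79=121: acc |= 121<<7 -> acc=15525 shift=14
  byte[6]=0x2D cont=0 payload=0x2D=45: acc |= 45<<14 -> acc=752805 shift=21 [end]
Varint 3: bytes[4:7] = A5 F9 2D -> value 752805 (3 byte(s))
  byte[7]=0xF2 cont=1 payload=0x72=114: acc |= 114<<0 -> acc=114 shift=7
  byte[8]=0x48 cont=0 payload=0x48=72: acc |= 72<<7 -> acc=9330 shift=14 [end]
Varint 4: bytes[7:9] = F2 48 -> value 9330 (2 byte(s))
  byte[9]=0xFD cont=1 payload=0x7D=125: acc |= 125<<0 -> acc=125 shift=7
  byte[10]=0xC0 cont=1 payload=0x40=64: acc |= 64<<7 -> acc=8317 shift=14
  byte[11]=0x4E cont=0 payload=0x4E=78: acc |= 78<<14 -> acc=1286269 shift=21 [end]
Varint 5: bytes[9:12] = FD C0 4E -> value 1286269 (3 byte(s))
  byte[12]=0xD2 cont=1 payload=0x52=82: acc |= 82<<0 -> acc=82 shift=7
  byte[13]=0xEC cont=1 payload=0x6C=108: acc |= 108<<7 -> acc=13906 shift=14
  byte[14]=0x94 cont=1 payload=0x14=20: acc |= 20<<14 -> acc=341586 shift=21
  byte[15]=0x70 cont=0 payload=0x70=112: acc |= 112<<21 -> acc=235222610 shift=28 [end]
Varint 6: bytes[12:16] = D2 EC 94 70 -> value 235222610 (4 byte(s))
  byte[16]=0xD6 cont=1 payload=0x56=86: acc |= 86<<0 -> acc=86 shift=7
  byte[17]=0xC2 cont=1 payload=0x42=66: acc |= 66<<7 -> acc=8534 shift=14
  byte[18]=0xA2 cont=1 payload=0x22=34: acc |= 34<<14 -> acc=565590 shift=21
  byte[19]=0x32 cont=0 payload=0x32=50: acc |= 50<<21 -> acc=105423190 shift=28 [end]
Varint 7: bytes[16:20] = D6 C2 A2 32 -> value 105423190 (4 byte(s))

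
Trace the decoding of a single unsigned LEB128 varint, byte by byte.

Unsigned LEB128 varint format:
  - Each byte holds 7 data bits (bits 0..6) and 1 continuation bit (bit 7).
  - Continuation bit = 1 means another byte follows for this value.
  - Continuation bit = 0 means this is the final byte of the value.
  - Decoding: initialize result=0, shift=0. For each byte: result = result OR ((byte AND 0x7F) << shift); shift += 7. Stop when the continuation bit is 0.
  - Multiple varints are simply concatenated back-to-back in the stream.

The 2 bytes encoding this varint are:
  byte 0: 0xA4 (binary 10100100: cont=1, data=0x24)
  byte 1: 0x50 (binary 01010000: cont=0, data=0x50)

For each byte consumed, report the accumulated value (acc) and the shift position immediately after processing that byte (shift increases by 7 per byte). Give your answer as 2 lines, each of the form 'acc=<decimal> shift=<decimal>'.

byte 0=0xA4: payload=0x24=36, contrib = 36<<0 = 36; acc -> 36, shift -> 7
byte 1=0x50: payload=0x50=80, contrib = 80<<7 = 10240; acc -> 10276, shift -> 14

Answer: acc=36 shift=7
acc=10276 shift=14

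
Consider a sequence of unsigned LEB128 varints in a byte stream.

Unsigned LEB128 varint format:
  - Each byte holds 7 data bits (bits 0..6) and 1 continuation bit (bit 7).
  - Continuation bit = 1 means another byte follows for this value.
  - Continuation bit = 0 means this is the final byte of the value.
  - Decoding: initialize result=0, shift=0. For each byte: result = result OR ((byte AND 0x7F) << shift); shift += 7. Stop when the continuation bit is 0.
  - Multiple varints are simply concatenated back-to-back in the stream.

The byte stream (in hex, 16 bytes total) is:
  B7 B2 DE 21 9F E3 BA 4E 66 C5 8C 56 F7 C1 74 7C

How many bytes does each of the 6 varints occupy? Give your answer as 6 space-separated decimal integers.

  byte[0]=0xB7 cont=1 payload=0x37=55: acc |= 55<<0 -> acc=55 shift=7
  byte[1]=0xB2 cont=1 payload=0x32=50: acc |= 50<<7 -> acc=6455 shift=14
  byte[2]=0xDE cont=1 payload=0x5E=94: acc |= 94<<14 -> acc=1546551 shift=21
  byte[3]=0x21 cont=0 payload=0x21=33: acc |= 33<<21 -> acc=70752567 shift=28 [end]
Varint 1: bytes[0:4] = B7 B2 DE 21 -> value 70752567 (4 byte(s))
  byte[4]=0x9F cont=1 payload=0x1F=31: acc |= 31<<0 -> acc=31 shift=7
  byte[5]=0xE3 cont=1 payload=0x63=99: acc |= 99<<7 -> acc=12703 shift=14
  byte[6]=0xBA cont=1 payload=0x3A=58: acc |= 58<<14 -> acc=962975 shift=21
  byte[7]=0x4E cont=0 payload=0x4E=78: acc |= 78<<21 -> acc=164540831 shift=28 [end]
Varint 2: bytes[4:8] = 9F E3 BA 4E -> value 164540831 (4 byte(s))
  byte[8]=0x66 cont=0 payload=0x66=102: acc |= 102<<0 -> acc=102 shift=7 [end]
Varint 3: bytes[8:9] = 66 -> value 102 (1 byte(s))
  byte[9]=0xC5 cont=1 payload=0x45=69: acc |= 69<<0 -> acc=69 shift=7
  byte[10]=0x8C cont=1 payload=0x0C=12: acc |= 12<<7 -> acc=1605 shift=14
  byte[11]=0x56 cont=0 payload=0x56=86: acc |= 86<<14 -> acc=1410629 shift=21 [end]
Varint 4: bytes[9:12] = C5 8C 56 -> value 1410629 (3 byte(s))
  byte[12]=0xF7 cont=1 payload=0x77=119: acc |= 119<<0 -> acc=119 shift=7
  byte[13]=0xC1 cont=1 payload=0x41=65: acc |= 65<<7 -> acc=8439 shift=14
  byte[14]=0x74 cont=0 payload=0x74=116: acc |= 116<<14 -> acc=1908983 shift=21 [end]
Varint 5: bytes[12:15] = F7 C1 74 -> value 1908983 (3 byte(s))
  byte[15]=0x7C cont=0 payload=0x7C=124: acc |= 124<<0 -> acc=124 shift=7 [end]
Varint 6: bytes[15:16] = 7C -> value 124 (1 byte(s))

Answer: 4 4 1 3 3 1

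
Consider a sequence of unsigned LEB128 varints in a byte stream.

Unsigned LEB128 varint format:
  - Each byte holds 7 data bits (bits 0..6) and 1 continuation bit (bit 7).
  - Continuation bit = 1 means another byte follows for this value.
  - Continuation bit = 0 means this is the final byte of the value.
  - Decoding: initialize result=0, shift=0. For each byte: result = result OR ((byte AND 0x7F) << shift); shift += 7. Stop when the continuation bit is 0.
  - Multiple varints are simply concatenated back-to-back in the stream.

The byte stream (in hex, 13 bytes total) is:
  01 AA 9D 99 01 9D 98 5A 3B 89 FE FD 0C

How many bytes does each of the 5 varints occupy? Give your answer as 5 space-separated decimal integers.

  byte[0]=0x01 cont=0 payload=0x01=1: acc |= 1<<0 -> acc=1 shift=7 [end]
Varint 1: bytes[0:1] = 01 -> value 1 (1 byte(s))
  byte[1]=0xAA cont=1 payload=0x2A=42: acc |= 42<<0 -> acc=42 shift=7
  byte[2]=0x9D cont=1 payload=0x1D=29: acc |= 29<<7 -> acc=3754 shift=14
  byte[3]=0x99 cont=1 payload=0x19=25: acc |= 25<<14 -> acc=413354 shift=21
  byte[4]=0x01 cont=0 payload=0x01=1: acc |= 1<<21 -> acc=2510506 shift=28 [end]
Varint 2: bytes[1:5] = AA 9D 99 01 -> value 2510506 (4 byte(s))
  byte[5]=0x9D cont=1 payload=0x1D=29: acc |= 29<<0 -> acc=29 shift=7
  byte[6]=0x98 cont=1 payload=0x18=24: acc |= 24<<7 -> acc=3101 shift=14
  byte[7]=0x5A cont=0 payload=0x5A=90: acc |= 90<<14 -> acc=1477661 shift=21 [end]
Varint 3: bytes[5:8] = 9D 98 5A -> value 1477661 (3 byte(s))
  byte[8]=0x3B cont=0 payload=0x3B=59: acc |= 59<<0 -> acc=59 shift=7 [end]
Varint 4: bytes[8:9] = 3B -> value 59 (1 byte(s))
  byte[9]=0x89 cont=1 payload=0x09=9: acc |= 9<<0 -> acc=9 shift=7
  byte[10]=0xFE cont=1 payload=0x7E=126: acc |= 126<<7 -> acc=16137 shift=14
  byte[11]=0xFD cont=1 payload=0x7D=125: acc |= 125<<14 -> acc=2064137 shift=21
  byte[12]=0x0C cont=0 payload=0x0C=12: acc |= 12<<21 -> acc=27229961 shift=28 [end]
Varint 5: bytes[9:13] = 89 FE FD 0C -> value 27229961 (4 byte(s))

Answer: 1 4 3 1 4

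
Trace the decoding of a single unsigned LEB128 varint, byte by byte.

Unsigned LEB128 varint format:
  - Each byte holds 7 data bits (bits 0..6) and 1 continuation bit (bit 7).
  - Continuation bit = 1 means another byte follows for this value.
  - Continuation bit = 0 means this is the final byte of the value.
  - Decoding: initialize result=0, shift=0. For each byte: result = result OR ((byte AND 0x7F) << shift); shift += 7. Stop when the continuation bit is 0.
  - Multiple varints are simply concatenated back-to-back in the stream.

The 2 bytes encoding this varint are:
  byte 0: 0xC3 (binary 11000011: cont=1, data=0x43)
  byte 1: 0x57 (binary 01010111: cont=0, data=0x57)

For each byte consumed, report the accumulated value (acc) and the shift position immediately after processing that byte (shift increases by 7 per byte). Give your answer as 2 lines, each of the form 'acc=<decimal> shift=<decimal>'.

Answer: acc=67 shift=7
acc=11203 shift=14

Derivation:
byte 0=0xC3: payload=0x43=67, contrib = 67<<0 = 67; acc -> 67, shift -> 7
byte 1=0x57: payload=0x57=87, contrib = 87<<7 = 11136; acc -> 11203, shift -> 14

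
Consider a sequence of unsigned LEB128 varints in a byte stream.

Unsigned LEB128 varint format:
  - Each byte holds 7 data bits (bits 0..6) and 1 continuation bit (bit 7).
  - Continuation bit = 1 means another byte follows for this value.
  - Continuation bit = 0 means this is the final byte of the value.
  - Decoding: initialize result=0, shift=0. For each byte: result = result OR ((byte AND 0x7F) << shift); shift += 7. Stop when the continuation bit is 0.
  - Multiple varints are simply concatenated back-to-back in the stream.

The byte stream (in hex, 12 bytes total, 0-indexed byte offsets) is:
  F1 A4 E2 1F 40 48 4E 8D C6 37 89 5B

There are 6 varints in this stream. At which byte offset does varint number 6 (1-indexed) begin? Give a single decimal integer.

Answer: 10

Derivation:
  byte[0]=0xF1 cont=1 payload=0x71=113: acc |= 113<<0 -> acc=113 shift=7
  byte[1]=0xA4 cont=1 payload=0x24=36: acc |= 36<<7 -> acc=4721 shift=14
  byte[2]=0xE2 cont=1 payload=0x62=98: acc |= 98<<14 -> acc=1610353 shift=21
  byte[3]=0x1F cont=0 payload=0x1F=31: acc |= 31<<21 -> acc=66622065 shift=28 [end]
Varint 1: bytes[0:4] = F1 A4 E2 1F -> value 66622065 (4 byte(s))
  byte[4]=0x40 cont=0 payload=0x40=64: acc |= 64<<0 -> acc=64 shift=7 [end]
Varint 2: bytes[4:5] = 40 -> value 64 (1 byte(s))
  byte[5]=0x48 cont=0 payload=0x48=72: acc |= 72<<0 -> acc=72 shift=7 [end]
Varint 3: bytes[5:6] = 48 -> value 72 (1 byte(s))
  byte[6]=0x4E cont=0 payload=0x4E=78: acc |= 78<<0 -> acc=78 shift=7 [end]
Varint 4: bytes[6:7] = 4E -> value 78 (1 byte(s))
  byte[7]=0x8D cont=1 payload=0x0D=13: acc |= 13<<0 -> acc=13 shift=7
  byte[8]=0xC6 cont=1 payload=0x46=70: acc |= 70<<7 -> acc=8973 shift=14
  byte[9]=0x37 cont=0 payload=0x37=55: acc |= 55<<14 -> acc=910093 shift=21 [end]
Varint 5: bytes[7:10] = 8D C6 37 -> value 910093 (3 byte(s))
  byte[10]=0x89 cont=1 payload=0x09=9: acc |= 9<<0 -> acc=9 shift=7
  byte[11]=0x5B cont=0 payload=0x5B=91: acc |= 91<<7 -> acc=11657 shift=14 [end]
Varint 6: bytes[10:12] = 89 5B -> value 11657 (2 byte(s))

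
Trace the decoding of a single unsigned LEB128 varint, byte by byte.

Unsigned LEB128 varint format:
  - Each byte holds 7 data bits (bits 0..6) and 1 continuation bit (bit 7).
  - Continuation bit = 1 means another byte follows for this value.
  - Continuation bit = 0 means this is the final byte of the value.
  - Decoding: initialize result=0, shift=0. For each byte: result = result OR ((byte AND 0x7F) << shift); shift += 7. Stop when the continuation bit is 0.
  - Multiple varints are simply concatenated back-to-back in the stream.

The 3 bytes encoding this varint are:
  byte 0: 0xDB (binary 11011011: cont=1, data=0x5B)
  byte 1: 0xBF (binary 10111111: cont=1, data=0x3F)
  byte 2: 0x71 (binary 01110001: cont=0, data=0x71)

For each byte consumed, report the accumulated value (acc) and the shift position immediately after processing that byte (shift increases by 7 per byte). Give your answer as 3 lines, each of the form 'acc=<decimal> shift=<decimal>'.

byte 0=0xDB: payload=0x5B=91, contrib = 91<<0 = 91; acc -> 91, shift -> 7
byte 1=0xBF: payload=0x3F=63, contrib = 63<<7 = 8064; acc -> 8155, shift -> 14
byte 2=0x71: payload=0x71=113, contrib = 113<<14 = 1851392; acc -> 1859547, shift -> 21

Answer: acc=91 shift=7
acc=8155 shift=14
acc=1859547 shift=21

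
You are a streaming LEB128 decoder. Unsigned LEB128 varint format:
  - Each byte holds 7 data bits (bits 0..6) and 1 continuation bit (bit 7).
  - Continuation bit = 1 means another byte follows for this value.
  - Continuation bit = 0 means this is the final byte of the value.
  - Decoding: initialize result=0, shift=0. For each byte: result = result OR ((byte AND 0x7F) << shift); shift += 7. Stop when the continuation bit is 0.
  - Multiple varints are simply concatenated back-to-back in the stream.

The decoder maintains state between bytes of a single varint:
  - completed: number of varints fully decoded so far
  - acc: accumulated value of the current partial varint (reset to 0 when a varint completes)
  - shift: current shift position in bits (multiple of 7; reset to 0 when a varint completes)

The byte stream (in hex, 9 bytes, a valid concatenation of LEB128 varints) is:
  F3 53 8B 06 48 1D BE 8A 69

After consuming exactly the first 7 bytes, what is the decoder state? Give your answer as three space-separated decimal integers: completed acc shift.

Answer: 4 62 7

Derivation:
byte[0]=0xF3 cont=1 payload=0x73: acc |= 115<<0 -> completed=0 acc=115 shift=7
byte[1]=0x53 cont=0 payload=0x53: varint #1 complete (value=10739); reset -> completed=1 acc=0 shift=0
byte[2]=0x8B cont=1 payload=0x0B: acc |= 11<<0 -> completed=1 acc=11 shift=7
byte[3]=0x06 cont=0 payload=0x06: varint #2 complete (value=779); reset -> completed=2 acc=0 shift=0
byte[4]=0x48 cont=0 payload=0x48: varint #3 complete (value=72); reset -> completed=3 acc=0 shift=0
byte[5]=0x1D cont=0 payload=0x1D: varint #4 complete (value=29); reset -> completed=4 acc=0 shift=0
byte[6]=0xBE cont=1 payload=0x3E: acc |= 62<<0 -> completed=4 acc=62 shift=7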